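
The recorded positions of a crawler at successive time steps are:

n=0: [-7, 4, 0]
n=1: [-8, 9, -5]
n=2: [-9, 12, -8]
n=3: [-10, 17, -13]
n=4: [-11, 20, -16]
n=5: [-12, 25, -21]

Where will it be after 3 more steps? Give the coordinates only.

[-15, 36, -32]

Differencing gives [-1, +5, -5], [-1, +3, -3], [-1, +5, -5], [-1, +3, -3], [-1, +5, -5]. This is the pattern [-1, +5, -5], [-1, +3, -3] repeated.
step 6: apply [-1, +3, -3] → [-13, 28, -24]
step 7: apply [-1, +5, -5] → [-14, 33, -29]
step 8: apply [-1, +3, -3] → [-15, 36, -32]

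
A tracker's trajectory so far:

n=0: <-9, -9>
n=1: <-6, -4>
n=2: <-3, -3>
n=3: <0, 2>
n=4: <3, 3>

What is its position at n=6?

Step-to-step displacements: <+3, +5>, <+3, +1>, <+3, +5>, <+3, +1> — a repeating cycle of length 2.
step 5: apply <+3, +5> → <6, 8>
step 6: apply <+3, +1> → <9, 9>

<9, 9>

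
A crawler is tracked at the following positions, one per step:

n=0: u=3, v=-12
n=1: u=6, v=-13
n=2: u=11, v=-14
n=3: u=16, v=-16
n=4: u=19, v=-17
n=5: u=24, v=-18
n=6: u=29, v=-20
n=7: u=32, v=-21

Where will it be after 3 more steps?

The moves between consecutive positions are (+3,-1), (+5,-1), (+5,-2), (+3,-1), (+5,-1), (+5,-2), (+3,-1); they repeat the 3-cycle [(+3,-1), (+5,-1), (+5,-2)].
step 8: apply (+5,-1) → u=37, v=-22
step 9: apply (+5,-2) → u=42, v=-24
step 10: apply (+3,-1) → u=45, v=-25

u=45, v=-25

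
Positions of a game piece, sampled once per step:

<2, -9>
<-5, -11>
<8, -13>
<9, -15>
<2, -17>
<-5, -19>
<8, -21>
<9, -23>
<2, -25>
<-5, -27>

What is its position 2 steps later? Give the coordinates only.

First: cycles through 2, -5, 8, 9 every 4 steps. Step 11 lands at position 3 of the cycle → 9.
Second: linear, -2 per step → -31 at step 11.

<9, -31>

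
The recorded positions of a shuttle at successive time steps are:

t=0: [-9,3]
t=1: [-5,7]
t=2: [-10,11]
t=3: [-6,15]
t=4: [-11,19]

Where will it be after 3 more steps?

[-8,31]

The moves between consecutive positions are [+4,+4], [-5,+4], [+4,+4], [-5,+4]; they repeat the 2-cycle [[+4,+4], [-5,+4]].
step 5: apply [+4,+4] → [-7,23]
step 6: apply [-5,+4] → [-12,27]
step 7: apply [+4,+4] → [-8,31]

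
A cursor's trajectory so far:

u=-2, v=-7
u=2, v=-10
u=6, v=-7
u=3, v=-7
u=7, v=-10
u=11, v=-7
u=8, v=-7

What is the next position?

u=12, v=-10

Step-to-step displacements: (+4, -3), (+4, +3), (-3, +0), (+4, -3), (+4, +3), (-3, +0) — a repeating cycle of length 3.
step 7: apply (+4, -3) → u=12, v=-10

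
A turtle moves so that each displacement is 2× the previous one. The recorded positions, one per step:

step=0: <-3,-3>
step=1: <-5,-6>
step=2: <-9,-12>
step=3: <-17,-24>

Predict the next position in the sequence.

<-33,-48>

The jumps are <-2,-3>, <-4,-6>, <-8,-12> — a geometric progression with ratio 2.
step 4: <-17,-24> + <-16,-24> → <-33,-48>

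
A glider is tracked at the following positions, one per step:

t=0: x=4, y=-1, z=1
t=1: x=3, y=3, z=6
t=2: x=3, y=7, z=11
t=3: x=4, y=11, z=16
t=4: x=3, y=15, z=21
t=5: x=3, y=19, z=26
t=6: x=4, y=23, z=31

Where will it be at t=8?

X: cycles through 4, 3, 3 every 3 steps. Step 8 lands at position 2 of the cycle → 3.
Y: linear, +4 per step → 31 at step 8.
Z: linear, +5 per step → 41 at step 8.

x=3, y=31, z=41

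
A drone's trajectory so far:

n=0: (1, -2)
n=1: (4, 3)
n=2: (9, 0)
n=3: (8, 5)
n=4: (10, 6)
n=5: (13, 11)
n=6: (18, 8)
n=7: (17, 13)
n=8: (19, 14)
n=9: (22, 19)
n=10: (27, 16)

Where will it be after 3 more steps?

Differencing gives (+3, +5), (+5, -3), (-1, +5), (+2, +1), (+3, +5), (+5, -3), (-1, +5), (+2, +1), (+3, +5), (+5, -3). This is the pattern (+3, +5), (+5, -3), (-1, +5), (+2, +1) repeated.
step 11: apply (-1, +5) → (26, 21)
step 12: apply (+2, +1) → (28, 22)
step 13: apply (+3, +5) → (31, 27)

(31, 27)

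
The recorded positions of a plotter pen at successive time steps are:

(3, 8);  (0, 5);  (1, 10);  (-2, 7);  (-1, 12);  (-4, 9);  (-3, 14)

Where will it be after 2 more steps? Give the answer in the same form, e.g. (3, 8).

(-5, 16)

The moves between consecutive positions are (-3, -3), (+1, +5), (-3, -3), (+1, +5), (-3, -3), (+1, +5); they repeat the 2-cycle [(-3, -3), (+1, +5)].
step 7: apply (-3, -3) → (-6, 11)
step 8: apply (+1, +5) → (-5, 16)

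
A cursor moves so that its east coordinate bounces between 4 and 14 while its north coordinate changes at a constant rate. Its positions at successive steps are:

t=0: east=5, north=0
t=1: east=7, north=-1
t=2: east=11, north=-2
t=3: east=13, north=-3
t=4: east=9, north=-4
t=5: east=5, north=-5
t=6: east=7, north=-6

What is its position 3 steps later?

The east coordinate reflects between 4 and 14, moving 4 per step.
  step 7: 7 → 11
  step 8: 11 → 13
  step 9: 13 → 9
The north coordinate changes by -1 each step: at step 9 it is -9.

east=9, north=-9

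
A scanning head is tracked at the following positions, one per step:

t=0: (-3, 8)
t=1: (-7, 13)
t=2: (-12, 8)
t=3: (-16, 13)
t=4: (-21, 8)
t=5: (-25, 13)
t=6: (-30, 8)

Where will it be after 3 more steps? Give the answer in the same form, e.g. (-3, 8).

(-43, 13)

The moves between consecutive positions are (-4, +5), (-5, -5), (-4, +5), (-5, -5), (-4, +5), (-5, -5); they repeat the 2-cycle [(-4, +5), (-5, -5)].
step 7: apply (-4, +5) → (-34, 13)
step 8: apply (-5, -5) → (-39, 8)
step 9: apply (-4, +5) → (-43, 13)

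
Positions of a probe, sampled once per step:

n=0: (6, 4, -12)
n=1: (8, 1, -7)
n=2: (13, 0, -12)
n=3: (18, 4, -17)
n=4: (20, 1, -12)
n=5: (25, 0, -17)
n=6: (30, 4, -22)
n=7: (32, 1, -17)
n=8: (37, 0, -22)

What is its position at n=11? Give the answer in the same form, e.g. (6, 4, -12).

(49, 0, -27)

The moves between consecutive positions are (+2, -3, +5), (+5, -1, -5), (+5, +4, -5), (+2, -3, +5), (+5, -1, -5), (+5, +4, -5), (+2, -3, +5), (+5, -1, -5); they repeat the 3-cycle [(+2, -3, +5), (+5, -1, -5), (+5, +4, -5)].
step 9: apply (+5, +4, -5) → (42, 4, -27)
step 10: apply (+2, -3, +5) → (44, 1, -22)
step 11: apply (+5, -1, -5) → (49, 0, -27)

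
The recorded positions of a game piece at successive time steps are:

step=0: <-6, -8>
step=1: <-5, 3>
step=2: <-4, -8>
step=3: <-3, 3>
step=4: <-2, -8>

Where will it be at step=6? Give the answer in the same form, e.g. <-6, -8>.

<0, -8>

The first coordinate changes by +1 each step, so at step 6 it is -6 + 6·(1) = 0.
The second coordinate repeats the cycle [-8, 3] with period 2; step 6 mod 2 = 0, giving -8.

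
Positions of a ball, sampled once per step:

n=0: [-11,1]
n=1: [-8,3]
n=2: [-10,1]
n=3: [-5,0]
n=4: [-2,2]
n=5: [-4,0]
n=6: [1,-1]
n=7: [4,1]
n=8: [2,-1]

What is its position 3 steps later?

The moves between consecutive positions are [+3,+2], [-2,-2], [+5,-1], [+3,+2], [-2,-2], [+5,-1], [+3,+2], [-2,-2]; they repeat the 3-cycle [[+3,+2], [-2,-2], [+5,-1]].
step 9: apply [+5,-1] → [7,-2]
step 10: apply [+3,+2] → [10,0]
step 11: apply [-2,-2] → [8,-2]

[8,-2]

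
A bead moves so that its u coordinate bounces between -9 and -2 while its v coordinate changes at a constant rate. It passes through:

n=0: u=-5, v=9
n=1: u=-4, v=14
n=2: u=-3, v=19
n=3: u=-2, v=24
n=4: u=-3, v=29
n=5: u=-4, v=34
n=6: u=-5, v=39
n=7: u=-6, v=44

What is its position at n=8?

The u coordinate reflects between -9 and -2, moving 1 per step.
  step 8: -6 → -7
The v coordinate changes by +5 each step: at step 8 it is 49.

u=-7, v=49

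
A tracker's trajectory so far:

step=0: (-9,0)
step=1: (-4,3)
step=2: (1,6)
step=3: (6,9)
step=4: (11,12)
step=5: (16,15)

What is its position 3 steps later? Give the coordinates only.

Each step adds (+5,+3) to the position.
step 6: (16,15) + (+5,+3) → (21,18)
step 7: (21,18) + (+5,+3) → (26,21)
step 8: (26,21) + (+5,+3) → (31,24)

(31,24)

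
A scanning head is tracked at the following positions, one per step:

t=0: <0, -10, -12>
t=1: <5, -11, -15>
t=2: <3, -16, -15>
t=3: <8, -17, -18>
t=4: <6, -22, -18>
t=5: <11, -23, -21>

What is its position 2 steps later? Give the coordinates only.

The moves between consecutive positions are <+5, -1, -3>, <-2, -5, +0>, <+5, -1, -3>, <-2, -5, +0>, <+5, -1, -3>; they repeat the 2-cycle [<+5, -1, -3>, <-2, -5, +0>].
step 6: apply <-2, -5, +0> → <9, -28, -21>
step 7: apply <+5, -1, -3> → <14, -29, -24>

<14, -29, -24>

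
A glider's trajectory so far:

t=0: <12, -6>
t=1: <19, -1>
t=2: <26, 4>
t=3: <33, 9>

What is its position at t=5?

<47, 19>

The position changes by <+7, +5> every step.
step 4: <33, 9> + <+7, +5> → <40, 14>
step 5: <40, 14> + <+7, +5> → <47, 19>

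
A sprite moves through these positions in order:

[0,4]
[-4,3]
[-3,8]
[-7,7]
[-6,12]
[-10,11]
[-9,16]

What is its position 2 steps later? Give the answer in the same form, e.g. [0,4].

The moves between consecutive positions are [-4,-1], [+1,+5], [-4,-1], [+1,+5], [-4,-1], [+1,+5]; they repeat the 2-cycle [[-4,-1], [+1,+5]].
step 7: apply [-4,-1] → [-13,15]
step 8: apply [+1,+5] → [-12,20]

[-12,20]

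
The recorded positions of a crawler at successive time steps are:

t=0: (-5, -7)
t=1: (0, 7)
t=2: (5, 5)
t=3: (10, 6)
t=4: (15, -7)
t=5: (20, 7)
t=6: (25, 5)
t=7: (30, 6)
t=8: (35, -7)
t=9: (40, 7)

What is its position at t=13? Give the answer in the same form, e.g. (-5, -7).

The first coordinate changes by +5 each step, so at step 13 it is -5 + 13·(5) = 60.
The second coordinate repeats the cycle [-7, 7, 5, 6] with period 4; step 13 mod 4 = 1, giving 7.

(60, 7)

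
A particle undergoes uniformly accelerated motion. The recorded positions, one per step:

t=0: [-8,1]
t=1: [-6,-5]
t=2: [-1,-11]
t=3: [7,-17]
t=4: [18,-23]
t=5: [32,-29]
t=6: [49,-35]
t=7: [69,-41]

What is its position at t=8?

[92,-47]

Successive displacements: [+2,-6], [+5,-6], [+8,-6], [+11,-6], [+14,-6], [+17,-6], [+20,-6] — each changes by [+3,+0].
step 8: [69,-41] + [+23,-6] → [92,-47]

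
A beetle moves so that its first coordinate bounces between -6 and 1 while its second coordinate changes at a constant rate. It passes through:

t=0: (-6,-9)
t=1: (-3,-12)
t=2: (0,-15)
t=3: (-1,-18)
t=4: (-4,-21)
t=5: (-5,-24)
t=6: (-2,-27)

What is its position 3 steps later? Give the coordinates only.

(-5,-36)

The first coordinate reflects between -6 and 1, moving 3 per step.
  step 7: -2 → 1
  step 8: 1 → -2
  step 9: -2 → -5
The second coordinate changes by -3 each step: at step 9 it is -36.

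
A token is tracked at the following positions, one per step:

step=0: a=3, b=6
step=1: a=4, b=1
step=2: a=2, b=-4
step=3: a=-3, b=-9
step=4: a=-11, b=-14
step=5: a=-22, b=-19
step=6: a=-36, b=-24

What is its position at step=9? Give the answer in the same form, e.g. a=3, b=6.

a=-96, b=-39

Taking differences between consecutive positions: (+1,-5), (-2,-5), (-5,-5), (-8,-5), (-11,-5), (-14,-5). These grow by (-3,+0) each step.
step 7: a=-36, b=-24 + (-17,-5) → a=-53, b=-29
step 8: a=-53, b=-29 + (-20,-5) → a=-73, b=-34
step 9: a=-73, b=-34 + (-23,-5) → a=-96, b=-39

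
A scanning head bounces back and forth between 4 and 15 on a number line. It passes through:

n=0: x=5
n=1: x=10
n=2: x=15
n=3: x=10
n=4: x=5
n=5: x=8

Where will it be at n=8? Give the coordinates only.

x=7

The value reflects between 4 and 15, moving 5 per step.
  step 6: 8 → 13
  step 7: 13 → 12
  step 8: 12 → 7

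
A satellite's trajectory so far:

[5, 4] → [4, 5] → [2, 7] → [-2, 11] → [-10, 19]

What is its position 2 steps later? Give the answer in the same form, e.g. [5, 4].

[-58, 67]

Consecutive displacements [-1, +1], [-2, +2], [-4, +4], [-8, +8] scale by a factor of 2 each step.
step 5: [-10, 19] + [-16, +16] → [-26, 35]
step 6: [-26, 35] + [-32, +32] → [-58, 67]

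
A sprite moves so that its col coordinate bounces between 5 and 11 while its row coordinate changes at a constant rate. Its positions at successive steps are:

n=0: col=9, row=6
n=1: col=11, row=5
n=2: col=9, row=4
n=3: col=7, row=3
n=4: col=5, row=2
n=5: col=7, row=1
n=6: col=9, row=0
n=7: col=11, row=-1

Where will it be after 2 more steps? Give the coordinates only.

The col coordinate travels 2 per step and bounces off the walls at 5 and 11.
  step 8: 11 → 9
  step 9: 9 → 7
The row coordinate changes by -1 each step: at step 9 it is -3.

col=7, row=-3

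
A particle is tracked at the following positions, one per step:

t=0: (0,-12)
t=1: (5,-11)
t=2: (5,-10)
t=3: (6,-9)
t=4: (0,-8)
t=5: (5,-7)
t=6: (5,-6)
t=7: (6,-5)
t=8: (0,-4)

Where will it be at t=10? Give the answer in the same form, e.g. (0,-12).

The first coordinate repeats the cycle [0, 5, 5, 6] with period 4; step 10 mod 4 = 2, giving 5.
The second coordinate changes by +1 each step, so at step 10 it is -12 + 10·(1) = -2.

(5,-2)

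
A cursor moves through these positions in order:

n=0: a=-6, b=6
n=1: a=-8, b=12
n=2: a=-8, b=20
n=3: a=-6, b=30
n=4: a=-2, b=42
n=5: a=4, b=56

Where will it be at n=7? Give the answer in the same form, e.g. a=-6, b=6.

a=22, b=90

First differences are (-2, +6), (+0, +8), (+2, +10), (+4, +12), (+6, +14); their common second difference is (+2, +2) (constant acceleration).
step 6: a=4, b=56 + (+8, +16) → a=12, b=72
step 7: a=12, b=72 + (+10, +18) → a=22, b=90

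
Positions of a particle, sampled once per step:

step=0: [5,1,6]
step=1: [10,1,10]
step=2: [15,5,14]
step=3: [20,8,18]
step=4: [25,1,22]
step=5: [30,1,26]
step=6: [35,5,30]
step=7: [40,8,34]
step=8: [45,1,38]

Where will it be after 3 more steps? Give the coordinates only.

[60,8,50]

The first coordinate changes by +5 each step, so at step 11 it is 5 + 11·(5) = 60.
The second coordinate repeats the cycle [1, 1, 5, 8] with period 4; step 11 mod 4 = 3, giving 8.
The third coordinate changes by +4 each step, so at step 11 it is 6 + 11·(4) = 50.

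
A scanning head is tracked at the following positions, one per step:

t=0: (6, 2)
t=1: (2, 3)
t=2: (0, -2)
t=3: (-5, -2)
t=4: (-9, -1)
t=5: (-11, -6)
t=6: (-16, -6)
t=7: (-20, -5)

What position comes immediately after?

(-22, -10)

Step-to-step displacements: (-4, +1), (-2, -5), (-5, +0), (-4, +1), (-2, -5), (-5, +0), (-4, +1) — a repeating cycle of length 3.
step 8: apply (-2, -5) → (-22, -10)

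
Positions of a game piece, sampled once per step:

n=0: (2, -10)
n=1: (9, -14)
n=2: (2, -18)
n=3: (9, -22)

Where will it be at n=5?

(9, -30)

First: cycles through 2, 9 every 2 steps. Step 5 lands at position 1 of the cycle → 9.
Second: linear, -4 per step → -30 at step 5.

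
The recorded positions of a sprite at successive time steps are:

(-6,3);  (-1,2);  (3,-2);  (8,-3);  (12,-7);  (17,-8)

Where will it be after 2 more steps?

Step-to-step displacements: (+5,-1), (+4,-4), (+5,-1), (+4,-4), (+5,-1) — a repeating cycle of length 2.
step 6: apply (+4,-4) → (21,-12)
step 7: apply (+5,-1) → (26,-13)

(26,-13)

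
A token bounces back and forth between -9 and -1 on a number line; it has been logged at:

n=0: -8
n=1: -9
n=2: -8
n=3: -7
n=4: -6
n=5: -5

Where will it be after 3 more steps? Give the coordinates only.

-2

The value travels 1 per step and bounces off the walls at -9 and -1.
  step 6: -5 → -4
  step 7: -4 → -3
  step 8: -3 → -2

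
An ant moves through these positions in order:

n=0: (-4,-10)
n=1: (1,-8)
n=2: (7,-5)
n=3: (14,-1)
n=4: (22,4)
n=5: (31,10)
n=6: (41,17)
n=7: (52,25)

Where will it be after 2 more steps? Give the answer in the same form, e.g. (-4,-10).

Successive displacements: (+5,+2), (+6,+3), (+7,+4), (+8,+5), (+9,+6), (+10,+7), (+11,+8) — each changes by (+1,+1).
step 8: (52,25) + (+12,+9) → (64,34)
step 9: (64,34) + (+13,+10) → (77,44)

(77,44)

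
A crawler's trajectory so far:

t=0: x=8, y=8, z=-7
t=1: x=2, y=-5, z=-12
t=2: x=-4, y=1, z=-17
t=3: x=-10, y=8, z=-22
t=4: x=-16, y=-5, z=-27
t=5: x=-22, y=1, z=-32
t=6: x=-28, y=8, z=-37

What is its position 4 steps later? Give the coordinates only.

The x coordinate changes by -6 each step, so at step 10 it is 8 + 10·(-6) = -52.
The y coordinate repeats the cycle [8, -5, 1] with period 3; step 10 mod 3 = 1, giving -5.
The z coordinate changes by -5 each step, so at step 10 it is -7 + 10·(-5) = -57.

x=-52, y=-5, z=-57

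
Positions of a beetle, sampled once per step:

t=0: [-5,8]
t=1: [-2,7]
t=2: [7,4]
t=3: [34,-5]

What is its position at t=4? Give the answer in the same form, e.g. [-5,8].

[115,-32]

The jumps are [+3,-1], [+9,-3], [+27,-9] — a geometric progression with ratio 3.
step 4: [34,-5] + [+81,-27] → [115,-32]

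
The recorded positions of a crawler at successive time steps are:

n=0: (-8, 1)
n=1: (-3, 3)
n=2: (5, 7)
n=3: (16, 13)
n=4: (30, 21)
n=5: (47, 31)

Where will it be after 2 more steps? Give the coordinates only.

(90, 57)

First differences are (+5, +2), (+8, +4), (+11, +6), (+14, +8), (+17, +10); their common second difference is (+3, +2) (constant acceleration).
step 6: (47, 31) + (+20, +12) → (67, 43)
step 7: (67, 43) + (+23, +14) → (90, 57)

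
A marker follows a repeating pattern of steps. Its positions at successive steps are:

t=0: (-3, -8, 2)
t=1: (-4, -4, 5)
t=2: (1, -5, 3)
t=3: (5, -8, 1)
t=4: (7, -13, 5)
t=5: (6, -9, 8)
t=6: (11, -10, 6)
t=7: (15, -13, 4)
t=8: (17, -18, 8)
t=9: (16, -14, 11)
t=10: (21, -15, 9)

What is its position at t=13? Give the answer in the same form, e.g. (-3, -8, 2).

(26, -19, 14)

The moves between consecutive positions are (-1, +4, +3), (+5, -1, -2), (+4, -3, -2), (+2, -5, +4), (-1, +4, +3), (+5, -1, -2), (+4, -3, -2), (+2, -5, +4), (-1, +4, +3), (+5, -1, -2); they repeat the 4-cycle [(-1, +4, +3), (+5, -1, -2), (+4, -3, -2), (+2, -5, +4)].
step 11: apply (+4, -3, -2) → (25, -18, 7)
step 12: apply (+2, -5, +4) → (27, -23, 11)
step 13: apply (-1, +4, +3) → (26, -19, 14)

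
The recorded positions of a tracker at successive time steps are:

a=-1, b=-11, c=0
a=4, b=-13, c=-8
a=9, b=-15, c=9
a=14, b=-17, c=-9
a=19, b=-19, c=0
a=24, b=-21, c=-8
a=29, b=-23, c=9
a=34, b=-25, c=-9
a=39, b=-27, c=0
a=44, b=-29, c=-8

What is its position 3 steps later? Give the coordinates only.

a=59, b=-35, c=0

The a coordinate changes by +5 each step, so at step 12 it is -1 + 12·(5) = 59.
The b coordinate changes by -2 each step, so at step 12 it is -11 + 12·(-2) = -35.
The c coordinate repeats the cycle [0, -8, 9, -9] with period 4; step 12 mod 4 = 0, giving 0.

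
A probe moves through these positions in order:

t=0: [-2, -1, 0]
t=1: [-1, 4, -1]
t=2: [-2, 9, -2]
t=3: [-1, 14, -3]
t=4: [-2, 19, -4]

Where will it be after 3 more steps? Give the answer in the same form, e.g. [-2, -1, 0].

[-1, 34, -7]

The first coordinate repeats the cycle [-2, -1] with period 2; step 7 mod 2 = 1, giving -1.
The second coordinate changes by +5 each step, so at step 7 it is -1 + 7·(5) = 34.
The third coordinate changes by -1 each step, so at step 7 it is 0 + 7·(-1) = -7.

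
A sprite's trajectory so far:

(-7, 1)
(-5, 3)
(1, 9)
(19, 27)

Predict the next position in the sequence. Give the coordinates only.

The jumps are (+2, +2), (+6, +6), (+18, +18) — a geometric progression with ratio 3.
step 4: (19, 27) + (+54, +54) → (73, 81)

(73, 81)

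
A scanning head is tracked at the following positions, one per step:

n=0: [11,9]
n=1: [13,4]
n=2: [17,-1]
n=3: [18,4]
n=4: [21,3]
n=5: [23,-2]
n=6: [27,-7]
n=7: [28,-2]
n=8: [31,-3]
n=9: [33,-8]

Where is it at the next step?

[37,-13]

Differencing gives [+2,-5], [+4,-5], [+1,+5], [+3,-1], [+2,-5], [+4,-5], [+1,+5], [+3,-1], [+2,-5]. This is the pattern [+2,-5], [+4,-5], [+1,+5], [+3,-1] repeated.
step 10: apply [+4,-5] → [37,-13]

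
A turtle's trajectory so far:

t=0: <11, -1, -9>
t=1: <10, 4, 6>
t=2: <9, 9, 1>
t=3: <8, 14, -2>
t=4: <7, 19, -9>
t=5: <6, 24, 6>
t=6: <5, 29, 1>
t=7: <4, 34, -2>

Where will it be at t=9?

First: linear, -1 per step → 2 at step 9.
Second: linear, +5 per step → 44 at step 9.
Third: cycles through -9, 6, 1, -2 every 4 steps. Step 9 lands at position 1 of the cycle → 6.

<2, 44, 6>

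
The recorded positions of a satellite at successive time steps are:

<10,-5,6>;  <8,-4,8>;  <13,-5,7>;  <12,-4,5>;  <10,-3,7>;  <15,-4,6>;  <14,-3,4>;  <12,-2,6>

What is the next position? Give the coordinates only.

Step-to-step displacements: <-2,+1,+2>, <+5,-1,-1>, <-1,+1,-2>, <-2,+1,+2>, <+5,-1,-1>, <-1,+1,-2>, <-2,+1,+2> — a repeating cycle of length 3.
step 8: apply <+5,-1,-1> → <17,-3,5>

<17,-3,5>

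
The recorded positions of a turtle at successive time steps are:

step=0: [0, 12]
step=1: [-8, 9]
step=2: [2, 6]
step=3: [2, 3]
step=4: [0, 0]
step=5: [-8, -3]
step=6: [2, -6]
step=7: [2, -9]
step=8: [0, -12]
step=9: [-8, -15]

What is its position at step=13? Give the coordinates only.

[-8, -27]

First: cycles through 0, -8, 2, 2 every 4 steps. Step 13 lands at position 1 of the cycle → -8.
Second: linear, -3 per step → -27 at step 13.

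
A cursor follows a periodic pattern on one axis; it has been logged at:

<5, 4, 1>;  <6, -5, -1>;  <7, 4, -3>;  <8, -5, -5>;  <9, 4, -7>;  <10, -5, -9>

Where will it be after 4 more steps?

First: linear, +1 per step → 14 at step 9.
Second: cycles through 4, -5 every 2 steps. Step 9 lands at position 1 of the cycle → -5.
Third: linear, -2 per step → -17 at step 9.

<14, -5, -17>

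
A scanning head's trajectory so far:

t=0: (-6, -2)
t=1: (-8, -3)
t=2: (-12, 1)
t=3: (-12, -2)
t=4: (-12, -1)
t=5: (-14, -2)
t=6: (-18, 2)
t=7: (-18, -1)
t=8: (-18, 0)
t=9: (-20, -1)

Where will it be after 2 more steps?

(-24, 0)

Differencing gives (-2, -1), (-4, +4), (+0, -3), (+0, +1), (-2, -1), (-4, +4), (+0, -3), (+0, +1), (-2, -1). This is the pattern (-2, -1), (-4, +4), (+0, -3), (+0, +1) repeated.
step 10: apply (-4, +4) → (-24, 3)
step 11: apply (+0, -3) → (-24, 0)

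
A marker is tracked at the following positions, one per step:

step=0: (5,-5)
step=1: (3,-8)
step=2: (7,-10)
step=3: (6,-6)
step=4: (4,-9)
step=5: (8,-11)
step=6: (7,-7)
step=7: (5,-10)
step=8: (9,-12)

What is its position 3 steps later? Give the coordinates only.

Step-to-step displacements: (-2,-3), (+4,-2), (-1,+4), (-2,-3), (+4,-2), (-1,+4), (-2,-3), (+4,-2) — a repeating cycle of length 3.
step 9: apply (-1,+4) → (8,-8)
step 10: apply (-2,-3) → (6,-11)
step 11: apply (+4,-2) → (10,-13)

(10,-13)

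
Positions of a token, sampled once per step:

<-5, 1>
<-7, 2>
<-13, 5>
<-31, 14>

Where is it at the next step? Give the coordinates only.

<-85, 41>

Consecutive displacements <-2, +1>, <-6, +3>, <-18, +9> scale by a factor of 3 each step.
step 4: <-31, 14> + <-54, +27> → <-85, 41>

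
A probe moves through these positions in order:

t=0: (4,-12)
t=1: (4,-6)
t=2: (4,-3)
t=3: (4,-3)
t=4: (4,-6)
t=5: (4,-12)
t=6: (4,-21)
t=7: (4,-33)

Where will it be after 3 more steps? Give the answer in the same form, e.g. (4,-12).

Successive displacements: (+0,+6), (+0,+3), (+0,+0), (+0,-3), (+0,-6), (+0,-9), (+0,-12) — each changes by (+0,-3).
step 8: (4,-33) + (+0,-15) → (4,-48)
step 9: (4,-48) + (+0,-18) → (4,-66)
step 10: (4,-66) + (+0,-21) → (4,-87)

(4,-87)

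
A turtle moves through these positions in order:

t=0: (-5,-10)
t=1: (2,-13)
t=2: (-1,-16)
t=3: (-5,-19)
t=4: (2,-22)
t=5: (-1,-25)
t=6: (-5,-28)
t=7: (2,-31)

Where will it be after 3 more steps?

(2,-40)

The first coordinate repeats the cycle [-5, 2, -1] with period 3; step 10 mod 3 = 1, giving 2.
The second coordinate changes by -3 each step, so at step 10 it is -10 + 10·(-3) = -40.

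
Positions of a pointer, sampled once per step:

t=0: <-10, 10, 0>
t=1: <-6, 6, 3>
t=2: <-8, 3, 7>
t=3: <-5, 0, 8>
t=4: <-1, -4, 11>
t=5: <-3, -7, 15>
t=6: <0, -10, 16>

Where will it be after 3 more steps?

Differencing gives <+4, -4, +3>, <-2, -3, +4>, <+3, -3, +1>, <+4, -4, +3>, <-2, -3, +4>, <+3, -3, +1>. This is the pattern <+4, -4, +3>, <-2, -3, +4>, <+3, -3, +1> repeated.
step 7: apply <+4, -4, +3> → <4, -14, 19>
step 8: apply <-2, -3, +4> → <2, -17, 23>
step 9: apply <+3, -3, +1> → <5, -20, 24>

<5, -20, 24>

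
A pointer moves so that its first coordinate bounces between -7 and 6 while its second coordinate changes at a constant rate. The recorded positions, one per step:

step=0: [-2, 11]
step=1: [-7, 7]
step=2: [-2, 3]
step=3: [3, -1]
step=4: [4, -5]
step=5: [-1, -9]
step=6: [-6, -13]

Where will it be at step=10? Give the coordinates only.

[0, -29]

The first coordinate reflects between -7 and 6, moving 5 per step.
  step 7: -6 → -3
  step 8: -3 → 2
  step 9: 2 → 5
  step 10: 5 → 0
The second coordinate changes by -4 each step: at step 10 it is -29.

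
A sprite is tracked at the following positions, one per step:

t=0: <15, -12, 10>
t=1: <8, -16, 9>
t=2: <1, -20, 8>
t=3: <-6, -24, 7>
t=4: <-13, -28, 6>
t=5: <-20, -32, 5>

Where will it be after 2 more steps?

Constant displacement of <-7, -4, -1> per step.
step 6: <-20, -32, 5> + <-7, -4, -1> → <-27, -36, 4>
step 7: <-27, -36, 4> + <-7, -4, -1> → <-34, -40, 3>

<-34, -40, 3>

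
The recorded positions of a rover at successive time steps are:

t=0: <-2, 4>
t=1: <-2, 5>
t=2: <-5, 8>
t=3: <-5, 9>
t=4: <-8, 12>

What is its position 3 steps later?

<-11, 17>

Step-to-step displacements: <+0, +1>, <-3, +3>, <+0, +1>, <-3, +3> — a repeating cycle of length 2.
step 5: apply <+0, +1> → <-8, 13>
step 6: apply <-3, +3> → <-11, 16>
step 7: apply <+0, +1> → <-11, 17>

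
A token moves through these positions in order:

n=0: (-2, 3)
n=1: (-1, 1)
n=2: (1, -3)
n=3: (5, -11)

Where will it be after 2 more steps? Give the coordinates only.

Consecutive displacements (+1, -2), (+2, -4), (+4, -8) scale by a factor of 2 each step.
step 4: (5, -11) + (+8, -16) → (13, -27)
step 5: (13, -27) + (+16, -32) → (29, -59)

(29, -59)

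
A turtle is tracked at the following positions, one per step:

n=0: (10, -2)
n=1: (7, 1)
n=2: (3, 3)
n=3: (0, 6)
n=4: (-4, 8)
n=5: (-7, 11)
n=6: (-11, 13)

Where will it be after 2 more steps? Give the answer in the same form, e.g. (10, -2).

(-18, 18)

Step-to-step displacements: (-3, +3), (-4, +2), (-3, +3), (-4, +2), (-3, +3), (-4, +2) — a repeating cycle of length 2.
step 7: apply (-3, +3) → (-14, 16)
step 8: apply (-4, +2) → (-18, 18)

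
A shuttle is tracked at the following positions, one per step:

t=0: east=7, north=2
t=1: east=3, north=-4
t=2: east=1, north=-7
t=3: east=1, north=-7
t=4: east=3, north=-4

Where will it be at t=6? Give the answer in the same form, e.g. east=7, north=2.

east=13, north=11

Taking differences between consecutive positions: (-4, -6), (-2, -3), (+0, +0), (+2, +3). These grow by (+2, +3) each step.
step 5: east=3, north=-4 + (+4, +6) → east=7, north=2
step 6: east=7, north=2 + (+6, +9) → east=13, north=11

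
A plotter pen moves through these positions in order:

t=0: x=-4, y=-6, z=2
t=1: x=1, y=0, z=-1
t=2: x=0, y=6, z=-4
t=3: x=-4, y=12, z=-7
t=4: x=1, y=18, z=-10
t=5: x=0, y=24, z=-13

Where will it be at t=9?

x=-4, y=48, z=-25

The x coordinate repeats the cycle [-4, 1, 0] with period 3; step 9 mod 3 = 0, giving -4.
The y coordinate changes by +6 each step, so at step 9 it is -6 + 9·(6) = 48.
The z coordinate changes by -3 each step, so at step 9 it is 2 + 9·(-3) = -25.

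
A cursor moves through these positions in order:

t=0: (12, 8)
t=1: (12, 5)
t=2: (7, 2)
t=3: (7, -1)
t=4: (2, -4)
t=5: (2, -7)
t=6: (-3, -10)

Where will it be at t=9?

(-8, -19)

The moves between consecutive positions are (+0, -3), (-5, -3), (+0, -3), (-5, -3), (+0, -3), (-5, -3); they repeat the 2-cycle [(+0, -3), (-5, -3)].
step 7: apply (+0, -3) → (-3, -13)
step 8: apply (-5, -3) → (-8, -16)
step 9: apply (+0, -3) → (-8, -19)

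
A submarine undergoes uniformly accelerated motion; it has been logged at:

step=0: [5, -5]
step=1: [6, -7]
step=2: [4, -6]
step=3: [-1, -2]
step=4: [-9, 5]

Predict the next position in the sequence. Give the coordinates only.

First differences are [+1, -2], [-2, +1], [-5, +4], [-8, +7]; their common second difference is [-3, +3] (constant acceleration).
step 5: [-9, 5] + [-11, +10] → [-20, 15]

[-20, 15]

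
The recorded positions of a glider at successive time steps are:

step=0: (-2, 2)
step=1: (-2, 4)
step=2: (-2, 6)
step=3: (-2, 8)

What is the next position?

(-2, 10)

Each step adds (+0, +2) to the position.
step 4: (-2, 8) + (+0, +2) → (-2, 10)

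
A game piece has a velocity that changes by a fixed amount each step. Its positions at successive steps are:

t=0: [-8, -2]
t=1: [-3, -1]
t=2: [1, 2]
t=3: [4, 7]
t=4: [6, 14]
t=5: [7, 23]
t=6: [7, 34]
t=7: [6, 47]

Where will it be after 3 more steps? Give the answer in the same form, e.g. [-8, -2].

[-3, 98]

Successive displacements: [+5, +1], [+4, +3], [+3, +5], [+2, +7], [+1, +9], [+0, +11], [-1, +13] — each changes by [-1, +2].
step 8: [6, 47] + [-2, +15] → [4, 62]
step 9: [4, 62] + [-3, +17] → [1, 79]
step 10: [1, 79] + [-4, +19] → [-3, 98]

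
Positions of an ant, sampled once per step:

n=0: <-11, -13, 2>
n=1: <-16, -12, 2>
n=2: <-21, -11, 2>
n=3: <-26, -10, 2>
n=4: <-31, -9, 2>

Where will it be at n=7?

<-46, -6, 2>

Constant displacement of <-5, +1, +0> per step.
step 5: <-31, -9, 2> + <-5, +1, +0> → <-36, -8, 2>
step 6: <-36, -8, 2> + <-5, +1, +0> → <-41, -7, 2>
step 7: <-41, -7, 2> + <-5, +1, +0> → <-46, -6, 2>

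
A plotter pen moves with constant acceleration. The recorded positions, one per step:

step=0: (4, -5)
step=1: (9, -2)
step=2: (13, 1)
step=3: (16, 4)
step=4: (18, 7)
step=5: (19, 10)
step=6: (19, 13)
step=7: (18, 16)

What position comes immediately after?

Taking differences between consecutive positions: (+5, +3), (+4, +3), (+3, +3), (+2, +3), (+1, +3), (+0, +3), (-1, +3). These grow by (-1, +0) each step.
step 8: (18, 16) + (-2, +3) → (16, 19)

(16, 19)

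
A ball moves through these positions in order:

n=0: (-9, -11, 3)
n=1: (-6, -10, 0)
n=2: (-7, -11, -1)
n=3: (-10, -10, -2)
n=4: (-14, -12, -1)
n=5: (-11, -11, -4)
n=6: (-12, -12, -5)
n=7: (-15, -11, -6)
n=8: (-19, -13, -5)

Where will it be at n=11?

Differencing gives (+3, +1, -3), (-1, -1, -1), (-3, +1, -1), (-4, -2, +1), (+3, +1, -3), (-1, -1, -1), (-3, +1, -1), (-4, -2, +1). This is the pattern (+3, +1, -3), (-1, -1, -1), (-3, +1, -1), (-4, -2, +1) repeated.
step 9: apply (+3, +1, -3) → (-16, -12, -8)
step 10: apply (-1, -1, -1) → (-17, -13, -9)
step 11: apply (-3, +1, -1) → (-20, -12, -10)

(-20, -12, -10)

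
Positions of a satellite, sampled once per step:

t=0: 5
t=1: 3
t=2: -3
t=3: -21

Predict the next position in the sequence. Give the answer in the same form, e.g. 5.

Consecutive displacements -2, -6, -18 scale by a factor of 3 each step.
step 4: -21 − 54 → -75

-75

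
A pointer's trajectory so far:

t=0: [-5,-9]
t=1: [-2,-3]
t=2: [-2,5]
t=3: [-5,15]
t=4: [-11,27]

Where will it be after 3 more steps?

[-47,75]

Taking differences between consecutive positions: [+3,+6], [+0,+8], [-3,+10], [-6,+12]. These grow by [-3,+2] each step.
step 5: [-11,27] + [-9,+14] → [-20,41]
step 6: [-20,41] + [-12,+16] → [-32,57]
step 7: [-32,57] + [-15,+18] → [-47,75]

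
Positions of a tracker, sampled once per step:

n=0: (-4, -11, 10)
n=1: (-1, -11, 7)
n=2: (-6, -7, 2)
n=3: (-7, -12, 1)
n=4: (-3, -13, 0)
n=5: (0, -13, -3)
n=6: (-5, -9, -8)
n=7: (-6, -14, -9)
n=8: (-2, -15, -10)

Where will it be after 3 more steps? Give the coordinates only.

(-5, -16, -19)

Differencing gives (+3, +0, -3), (-5, +4, -5), (-1, -5, -1), (+4, -1, -1), (+3, +0, -3), (-5, +4, -5), (-1, -5, -1), (+4, -1, -1). This is the pattern (+3, +0, -3), (-5, +4, -5), (-1, -5, -1), (+4, -1, -1) repeated.
step 9: apply (+3, +0, -3) → (1, -15, -13)
step 10: apply (-5, +4, -5) → (-4, -11, -18)
step 11: apply (-1, -5, -1) → (-5, -16, -19)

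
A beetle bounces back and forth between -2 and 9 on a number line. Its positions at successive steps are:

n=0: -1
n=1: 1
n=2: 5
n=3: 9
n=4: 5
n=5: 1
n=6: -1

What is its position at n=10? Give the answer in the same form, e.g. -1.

3

The value travels 4 per step and bounces off the walls at -2 and 9.
  step 7: -1 → 3
  step 8: 3 → 7
  step 9: 7 → 7
  step 10: 7 → 3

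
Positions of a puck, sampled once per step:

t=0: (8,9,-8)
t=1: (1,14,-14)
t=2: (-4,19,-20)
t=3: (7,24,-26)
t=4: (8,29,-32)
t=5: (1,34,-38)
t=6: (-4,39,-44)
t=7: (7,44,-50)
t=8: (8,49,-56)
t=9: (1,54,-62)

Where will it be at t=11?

First: cycles through 8, 1, -4, 7 every 4 steps. Step 11 lands at position 3 of the cycle → 7.
Second: linear, +5 per step → 64 at step 11.
Third: linear, -6 per step → -74 at step 11.

(7,64,-74)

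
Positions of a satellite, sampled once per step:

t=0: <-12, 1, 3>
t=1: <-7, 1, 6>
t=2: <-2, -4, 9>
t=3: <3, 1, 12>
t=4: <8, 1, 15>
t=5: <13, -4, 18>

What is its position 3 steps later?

<28, -4, 27>

The first coordinate changes by +5 each step, so at step 8 it is -12 + 8·(5) = 28.
The second coordinate repeats the cycle [1, 1, -4] with period 3; step 8 mod 3 = 2, giving -4.
The third coordinate changes by +3 each step, so at step 8 it is 3 + 8·(3) = 27.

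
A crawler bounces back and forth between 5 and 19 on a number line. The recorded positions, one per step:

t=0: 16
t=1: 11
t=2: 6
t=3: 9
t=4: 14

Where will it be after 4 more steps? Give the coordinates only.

The value reflects between 5 and 19, moving 5 per step.
  step 5: 14 → 19
  step 6: 19 → 14
  step 7: 14 → 9
  step 8: 9 → 6

6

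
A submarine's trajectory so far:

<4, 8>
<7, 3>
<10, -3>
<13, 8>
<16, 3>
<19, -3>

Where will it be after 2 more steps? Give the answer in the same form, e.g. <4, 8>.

First: linear, +3 per step → 25 at step 7.
Second: cycles through 8, 3, -3 every 3 steps. Step 7 lands at position 1 of the cycle → 3.

<25, 3>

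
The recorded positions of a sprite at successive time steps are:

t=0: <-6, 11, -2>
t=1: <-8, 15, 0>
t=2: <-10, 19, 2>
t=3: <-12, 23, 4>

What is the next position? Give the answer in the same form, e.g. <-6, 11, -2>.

Constant displacement of <-2, +4, +2> per step.
step 4: <-12, 23, 4> + <-2, +4, +2> → <-14, 27, 6>

<-14, 27, 6>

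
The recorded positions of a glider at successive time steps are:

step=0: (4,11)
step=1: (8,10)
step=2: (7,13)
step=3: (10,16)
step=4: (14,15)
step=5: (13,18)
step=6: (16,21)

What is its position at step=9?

Step-to-step displacements: (+4,-1), (-1,+3), (+3,+3), (+4,-1), (-1,+3), (+3,+3) — a repeating cycle of length 3.
step 7: apply (+4,-1) → (20,20)
step 8: apply (-1,+3) → (19,23)
step 9: apply (+3,+3) → (22,26)

(22,26)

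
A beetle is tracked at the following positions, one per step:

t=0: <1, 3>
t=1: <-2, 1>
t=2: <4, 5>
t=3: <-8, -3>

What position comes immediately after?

<16, 13>

Consecutive displacements <-3, -2>, <+6, +4>, <-12, -8> scale by a factor of -2 each step.
step 4: <-8, -3> + <+24, +16> → <16, 13>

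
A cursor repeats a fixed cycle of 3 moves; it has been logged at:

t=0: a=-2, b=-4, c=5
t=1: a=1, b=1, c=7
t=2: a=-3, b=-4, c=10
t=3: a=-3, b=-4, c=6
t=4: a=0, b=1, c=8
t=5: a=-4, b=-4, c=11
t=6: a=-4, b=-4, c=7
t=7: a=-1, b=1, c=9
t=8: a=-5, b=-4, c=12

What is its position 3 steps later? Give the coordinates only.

a=-6, b=-4, c=13

The moves between consecutive positions are (+3, +5, +2), (-4, -5, +3), (+0, +0, -4), (+3, +5, +2), (-4, -5, +3), (+0, +0, -4), (+3, +5, +2), (-4, -5, +3); they repeat the 3-cycle [(+3, +5, +2), (-4, -5, +3), (+0, +0, -4)].
step 9: apply (+0, +0, -4) → a=-5, b=-4, c=8
step 10: apply (+3, +5, +2) → a=-2, b=1, c=10
step 11: apply (-4, -5, +3) → a=-6, b=-4, c=13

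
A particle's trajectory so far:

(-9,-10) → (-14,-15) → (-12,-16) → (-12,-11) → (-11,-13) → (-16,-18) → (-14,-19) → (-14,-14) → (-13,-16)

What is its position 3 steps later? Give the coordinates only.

Differencing gives (-5,-5), (+2,-1), (+0,+5), (+1,-2), (-5,-5), (+2,-1), (+0,+5), (+1,-2). This is the pattern (-5,-5), (+2,-1), (+0,+5), (+1,-2) repeated.
step 9: apply (-5,-5) → (-18,-21)
step 10: apply (+2,-1) → (-16,-22)
step 11: apply (+0,+5) → (-16,-17)

(-16,-17)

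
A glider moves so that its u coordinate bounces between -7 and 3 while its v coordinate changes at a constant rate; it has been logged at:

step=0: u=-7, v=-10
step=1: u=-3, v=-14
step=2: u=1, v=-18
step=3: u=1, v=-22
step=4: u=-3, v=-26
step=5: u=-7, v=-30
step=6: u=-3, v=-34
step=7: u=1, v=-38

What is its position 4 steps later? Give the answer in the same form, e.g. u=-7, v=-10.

u=-3, v=-54

The u coordinate travels 4 per step and bounces off the walls at -7 and 3.
  step 8: 1 → 1
  step 9: 1 → -3
  step 10: -3 → -7
  step 11: -7 → -3
The v coordinate changes by -4 each step: at step 11 it is -54.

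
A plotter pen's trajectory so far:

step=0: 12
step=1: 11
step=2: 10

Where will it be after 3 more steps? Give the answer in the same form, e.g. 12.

7

Constant displacement of -1 per step.
step 3: 10 − 1 → 9
step 4: 9 − 1 → 8
step 5: 8 − 1 → 7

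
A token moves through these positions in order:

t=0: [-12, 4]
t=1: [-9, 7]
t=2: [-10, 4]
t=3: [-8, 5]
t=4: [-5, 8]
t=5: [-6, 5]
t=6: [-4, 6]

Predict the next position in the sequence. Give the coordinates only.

[-1, 9]

Differencing gives [+3, +3], [-1, -3], [+2, +1], [+3, +3], [-1, -3], [+2, +1]. This is the pattern [+3, +3], [-1, -3], [+2, +1] repeated.
step 7: apply [+3, +3] → [-1, 9]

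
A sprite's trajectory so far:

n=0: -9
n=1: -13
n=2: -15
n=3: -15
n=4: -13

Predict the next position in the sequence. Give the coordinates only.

Successive displacements: -4, -2, +0, +2 — each changes by +2.
step 5: -13 + 4 → -9

-9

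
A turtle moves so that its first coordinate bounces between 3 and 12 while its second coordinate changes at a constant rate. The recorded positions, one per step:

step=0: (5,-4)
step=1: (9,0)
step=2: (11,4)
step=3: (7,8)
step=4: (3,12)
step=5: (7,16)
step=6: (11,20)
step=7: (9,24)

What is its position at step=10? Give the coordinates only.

The first coordinate travels 4 per step and bounces off the walls at 3 and 12.
  step 8: 9 → 5
  step 9: 5 → 5
  step 10: 5 → 9
The second coordinate changes by +4 each step: at step 10 it is 36.

(9,36)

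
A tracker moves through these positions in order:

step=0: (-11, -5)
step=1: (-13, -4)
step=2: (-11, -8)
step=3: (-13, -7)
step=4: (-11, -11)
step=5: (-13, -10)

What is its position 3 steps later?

(-11, -17)

Step-to-step displacements: (-2, +1), (+2, -4), (-2, +1), (+2, -4), (-2, +1) — a repeating cycle of length 2.
step 6: apply (+2, -4) → (-11, -14)
step 7: apply (-2, +1) → (-13, -13)
step 8: apply (+2, -4) → (-11, -17)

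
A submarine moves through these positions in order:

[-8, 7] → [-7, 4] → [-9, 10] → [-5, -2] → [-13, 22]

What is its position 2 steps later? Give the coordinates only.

Consecutive displacements [+1, -3], [-2, +6], [+4, -12], [-8, +24] scale by a factor of -2 each step.
step 5: [-13, 22] + [+16, -48] → [3, -26]
step 6: [3, -26] + [-32, +96] → [-29, 70]

[-29, 70]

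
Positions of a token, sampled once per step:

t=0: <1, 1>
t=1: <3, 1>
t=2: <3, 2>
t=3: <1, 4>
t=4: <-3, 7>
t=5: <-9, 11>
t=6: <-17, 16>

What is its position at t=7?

Successive displacements: <+2, +0>, <+0, +1>, <-2, +2>, <-4, +3>, <-6, +4>, <-8, +5> — each changes by <-2, +1>.
step 7: <-17, 16> + <-10, +6> → <-27, 22>

<-27, 22>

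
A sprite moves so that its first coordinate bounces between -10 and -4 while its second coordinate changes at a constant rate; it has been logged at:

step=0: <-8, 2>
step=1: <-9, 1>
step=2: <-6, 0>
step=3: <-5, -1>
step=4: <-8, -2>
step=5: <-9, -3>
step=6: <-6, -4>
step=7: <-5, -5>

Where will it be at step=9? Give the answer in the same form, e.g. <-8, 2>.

<-9, -7>

The first coordinate travels 3 per step and bounces off the walls at -10 and -4.
  step 8: -5 → -8
  step 9: -8 → -9
The second coordinate changes by -1 each step: at step 9 it is -7.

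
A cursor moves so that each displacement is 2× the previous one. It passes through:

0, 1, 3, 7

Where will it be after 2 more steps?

31

Consecutive displacements +1, +2, +4 scale by a factor of 2 each step.
step 4: 7 + 8 → 15
step 5: 15 + 16 → 31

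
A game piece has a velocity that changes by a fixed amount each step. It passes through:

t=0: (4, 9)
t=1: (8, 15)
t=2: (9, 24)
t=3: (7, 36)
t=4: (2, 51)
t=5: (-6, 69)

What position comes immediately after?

First differences are (+4, +6), (+1, +9), (-2, +12), (-5, +15), (-8, +18); their common second difference is (-3, +3) (constant acceleration).
step 6: (-6, 69) + (-11, +21) → (-17, 90)

(-17, 90)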